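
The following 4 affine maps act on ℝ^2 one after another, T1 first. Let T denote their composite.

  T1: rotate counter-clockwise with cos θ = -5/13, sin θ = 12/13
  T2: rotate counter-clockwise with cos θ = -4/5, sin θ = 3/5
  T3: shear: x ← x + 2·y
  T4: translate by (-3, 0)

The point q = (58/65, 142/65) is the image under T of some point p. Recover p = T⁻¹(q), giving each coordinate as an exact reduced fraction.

T1 = [-5/13 -12/13 0; 12/13 -5/13 0; 0 0 1]
T2·T1 = [-16/65 63/65 0; -63/65 -16/65 0; 0 0 1]
T3·…·T1 = [-142/65 31/65 0; -63/65 -16/65 0; 0 0 1]
T4·…·T1 = [-142/65 31/65 -3; -63/65 -16/65 0; 0 0 1]
det M = 1; M⁻¹ = [-16/65 -31/65 -48/65; 63/65 -142/65 189/65; 0 0 1]
M⁻¹ · (58/65, 142/65)ᵀ = (-2, -1)ᵀ

p = (-2, -1)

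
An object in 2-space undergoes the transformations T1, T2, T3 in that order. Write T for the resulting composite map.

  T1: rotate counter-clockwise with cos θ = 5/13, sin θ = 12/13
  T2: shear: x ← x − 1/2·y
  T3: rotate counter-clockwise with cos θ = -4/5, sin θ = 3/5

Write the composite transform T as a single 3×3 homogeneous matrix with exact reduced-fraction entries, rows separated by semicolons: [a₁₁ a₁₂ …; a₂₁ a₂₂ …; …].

T1 = [5/13 -12/13 0; 12/13 5/13 0; 0 0 1]
T2·T1 = [-1/13 -29/26 0; 12/13 5/13 0; 0 0 1]
T3·…·T1 = [-32/65 43/65 0; -51/65 -127/130 0; 0 0 1]

T = [-32/65 43/65 0; -51/65 -127/130 0; 0 0 1]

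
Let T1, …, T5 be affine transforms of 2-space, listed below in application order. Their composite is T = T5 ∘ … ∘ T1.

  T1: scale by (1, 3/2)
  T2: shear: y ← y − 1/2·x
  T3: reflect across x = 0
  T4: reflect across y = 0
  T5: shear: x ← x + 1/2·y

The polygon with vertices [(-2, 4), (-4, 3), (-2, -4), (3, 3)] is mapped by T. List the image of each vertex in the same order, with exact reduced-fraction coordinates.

image vertices: (-3/2, -7), (3/4, -13/2), (9/2, 5), (-9/2, -3)

T1 scale by (1, 3/2): (-2, 4) → (-2, 6); (-4, 3) → (-4, 9/2); (-2, -4) → (-2, -6); (3, 3) → (3, 9/2)
T2 shear: y ← y − 1/2·x: (-2, 6) → (-2, 7); (-4, 9/2) → (-4, 13/2); (-2, -6) → (-2, -5); (3, 9/2) → (3, 3)
T3 reflect across x = 0: (-2, 7) → (2, 7); (-4, 13/2) → (4, 13/2); (-2, -5) → (2, -5); (3, 3) → (-3, 3)
T4 reflect across y = 0: (2, 7) → (2, -7); (4, 13/2) → (4, -13/2); (2, -5) → (2, 5); (-3, 3) → (-3, -3)
T5 shear: x ← x + 1/2·y: (2, -7) → (-3/2, -7); (4, -13/2) → (3/4, -13/2); (2, 5) → (9/2, 5); (-3, -3) → (-9/2, -3)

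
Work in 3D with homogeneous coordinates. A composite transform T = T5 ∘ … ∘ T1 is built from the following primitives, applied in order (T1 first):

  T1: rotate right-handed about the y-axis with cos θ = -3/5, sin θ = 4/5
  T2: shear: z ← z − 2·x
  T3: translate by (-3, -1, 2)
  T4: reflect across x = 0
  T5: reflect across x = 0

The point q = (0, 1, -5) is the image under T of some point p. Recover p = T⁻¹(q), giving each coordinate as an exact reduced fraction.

p = (-1, 2, 3)

T1 = [-3/5 0 4/5 0; 0 1 0 0; -4/5 0 -3/5 0; 0 0 0 1]
T2·T1 = [-3/5 0 4/5 0; 0 1 0 0; 2/5 0 -11/5 0; 0 0 0 1]
T3·…·T1 = [-3/5 0 4/5 -3; 0 1 0 -1; 2/5 0 -11/5 2; 0 0 0 1]
T4·…·T1 = [3/5 0 -4/5 3; 0 1 0 -1; 2/5 0 -11/5 2; 0 0 0 1]
T5·…·T1 = [-3/5 0 4/5 -3; 0 1 0 -1; 2/5 0 -11/5 2; 0 0 0 1]
det M = 1; M⁻¹ = [-11/5 0 -4/5 -5; 0 1 0 1; -2/5 0 -3/5 0; 0 0 0 1]
M⁻¹ · (0, 1, -5)ᵀ = (-1, 2, 3)ᵀ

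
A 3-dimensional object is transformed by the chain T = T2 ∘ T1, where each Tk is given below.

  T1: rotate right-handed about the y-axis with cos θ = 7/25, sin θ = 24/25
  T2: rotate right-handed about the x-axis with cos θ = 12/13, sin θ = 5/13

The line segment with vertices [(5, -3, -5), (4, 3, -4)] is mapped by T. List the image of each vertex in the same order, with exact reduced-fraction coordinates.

image vertices: (-17/5, -5/13, -447/65), (-68/25, 304/65, -1113/325)

T1 rotate right-handed about the y-axis with cos θ = 7/25, sin θ = 24/25: (5, -3, -5) → (-17/5, -3, -31/5); (4, 3, -4) → (-68/25, 3, -124/25)
T2 rotate right-handed about the x-axis with cos θ = 12/13, sin θ = 5/13: (-17/5, -3, -31/5) → (-17/5, -5/13, -447/65); (-68/25, 3, -124/25) → (-68/25, 304/65, -1113/325)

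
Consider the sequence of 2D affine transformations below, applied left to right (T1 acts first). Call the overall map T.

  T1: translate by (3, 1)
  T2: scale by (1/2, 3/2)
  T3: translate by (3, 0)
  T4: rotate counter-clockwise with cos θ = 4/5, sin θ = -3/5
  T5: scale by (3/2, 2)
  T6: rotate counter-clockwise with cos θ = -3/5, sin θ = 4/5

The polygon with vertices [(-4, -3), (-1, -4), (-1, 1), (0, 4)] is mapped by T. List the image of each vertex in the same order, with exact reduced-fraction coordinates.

image vertices: (303/50, 123/25), (183/20, 39/5), (-9/2, 6), (-1257/100, 144/25)

T1 translate by (3, 1): (-4, -3) → (-1, -2); (-1, -4) → (2, -3); (-1, 1) → (2, 2); (0, 4) → (3, 5)
T2 scale by (1/2, 3/2): (-1, -2) → (-1/2, -3); (2, -3) → (1, -9/2); (2, 2) → (1, 3); (3, 5) → (3/2, 15/2)
T3 translate by (3, 0): (-1/2, -3) → (5/2, -3); (1, -9/2) → (4, -9/2); (1, 3) → (4, 3); (3/2, 15/2) → (9/2, 15/2)
T4 rotate counter-clockwise with cos θ = 4/5, sin θ = -3/5: (5/2, -3) → (1/5, -39/10); (4, -9/2) → (1/2, -6); (4, 3) → (5, 0); (9/2, 15/2) → (81/10, 33/10)
T5 scale by (3/2, 2): (1/5, -39/10) → (3/10, -39/5); (1/2, -6) → (3/4, -12); (5, 0) → (15/2, 0); (81/10, 33/10) → (243/20, 33/5)
T6 rotate counter-clockwise with cos θ = -3/5, sin θ = 4/5: (3/10, -39/5) → (303/50, 123/25); (3/4, -12) → (183/20, 39/5); (15/2, 0) → (-9/2, 6); (243/20, 33/5) → (-1257/100, 144/25)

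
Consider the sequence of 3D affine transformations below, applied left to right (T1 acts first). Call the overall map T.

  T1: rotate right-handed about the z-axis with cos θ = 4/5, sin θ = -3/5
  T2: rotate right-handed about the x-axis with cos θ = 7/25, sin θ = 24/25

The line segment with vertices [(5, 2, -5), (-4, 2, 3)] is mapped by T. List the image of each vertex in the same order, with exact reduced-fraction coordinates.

image vertices: (26/5, 551/125, -343/125), (-2, -44/25, 117/25)

T1 rotate right-handed about the z-axis with cos θ = 4/5, sin θ = -3/5: (5, 2, -5) → (26/5, -7/5, -5); (-4, 2, 3) → (-2, 4, 3)
T2 rotate right-handed about the x-axis with cos θ = 7/25, sin θ = 24/25: (26/5, -7/5, -5) → (26/5, 551/125, -343/125); (-2, 4, 3) → (-2, -44/25, 117/25)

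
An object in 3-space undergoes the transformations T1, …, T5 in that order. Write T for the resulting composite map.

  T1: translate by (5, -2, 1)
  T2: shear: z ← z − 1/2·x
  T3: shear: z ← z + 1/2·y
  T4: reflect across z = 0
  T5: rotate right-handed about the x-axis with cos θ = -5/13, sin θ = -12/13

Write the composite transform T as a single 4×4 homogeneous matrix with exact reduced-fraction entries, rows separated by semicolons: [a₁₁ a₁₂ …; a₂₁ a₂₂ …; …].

T = [1 0 0 5; 6/13 -11/13 -12/13 40/13; -5/26 -19/26 5/13 23/26; 0 0 0 1]

T1 = [1 0 0 5; 0 1 0 -2; 0 0 1 1; 0 0 0 1]
T2·T1 = [1 0 0 5; 0 1 0 -2; -1/2 0 1 -3/2; 0 0 0 1]
T3·…·T1 = [1 0 0 5; 0 1 0 -2; -1/2 1/2 1 -5/2; 0 0 0 1]
T4·…·T1 = [1 0 0 5; 0 1 0 -2; 1/2 -1/2 -1 5/2; 0 0 0 1]
T5·…·T1 = [1 0 0 5; 6/13 -11/13 -12/13 40/13; -5/26 -19/26 5/13 23/26; 0 0 0 1]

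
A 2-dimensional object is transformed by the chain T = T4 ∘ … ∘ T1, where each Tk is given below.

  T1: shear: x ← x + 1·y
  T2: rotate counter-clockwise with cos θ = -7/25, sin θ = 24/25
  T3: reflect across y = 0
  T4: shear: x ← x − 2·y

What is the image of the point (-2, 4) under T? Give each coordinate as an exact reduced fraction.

T1 shear: x ← x + 1·y: (-2, 4) → (2, 4)
T2 rotate counter-clockwise with cos θ = -7/25, sin θ = 24/25: (2, 4) → (-22/5, 4/5)
T3 reflect across y = 0: (-22/5, 4/5) → (-22/5, -4/5)
T4 shear: x ← x − 2·y: (-22/5, -4/5) → (-14/5, -4/5)

T(p) = (-14/5, -4/5)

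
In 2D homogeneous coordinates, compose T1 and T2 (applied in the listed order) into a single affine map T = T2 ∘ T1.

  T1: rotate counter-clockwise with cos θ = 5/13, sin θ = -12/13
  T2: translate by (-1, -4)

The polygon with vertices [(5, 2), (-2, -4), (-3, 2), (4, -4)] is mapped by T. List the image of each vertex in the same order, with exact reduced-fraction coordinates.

T1 rotate counter-clockwise with cos θ = 5/13, sin θ = -12/13: (5, 2) → (49/13, -50/13); (-2, -4) → (-58/13, 4/13); (-3, 2) → (9/13, 46/13); (4, -4) → (-28/13, -68/13)
T2 translate by (-1, -4): (49/13, -50/13) → (36/13, -102/13); (-58/13, 4/13) → (-71/13, -48/13); (9/13, 46/13) → (-4/13, -6/13); (-28/13, -68/13) → (-41/13, -120/13)

image vertices: (36/13, -102/13), (-71/13, -48/13), (-4/13, -6/13), (-41/13, -120/13)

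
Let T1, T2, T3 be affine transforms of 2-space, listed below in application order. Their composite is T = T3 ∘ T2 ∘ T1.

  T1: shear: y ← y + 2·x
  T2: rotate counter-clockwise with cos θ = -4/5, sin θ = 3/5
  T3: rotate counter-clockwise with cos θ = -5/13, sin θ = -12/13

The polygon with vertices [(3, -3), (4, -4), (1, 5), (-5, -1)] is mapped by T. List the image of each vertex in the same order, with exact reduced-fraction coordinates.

T1 shear: y ← y + 2·x: (3, -3) → (3, 3); (4, -4) → (4, 4); (1, 5) → (1, 7); (-5, -1) → (-5, -11)
T2 rotate counter-clockwise with cos θ = -4/5, sin θ = 3/5: (3, 3) → (-21/5, -3/5); (4, 4) → (-28/5, -4/5); (1, 7) → (-5, -5); (-5, -11) → (53/5, 29/5)
T3 rotate counter-clockwise with cos θ = -5/13, sin θ = -12/13: (-21/5, -3/5) → (69/65, 267/65); (-28/5, -4/5) → (92/65, 356/65); (-5, -5) → (-35/13, 85/13); (53/5, 29/5) → (83/65, -781/65)

image vertices: (69/65, 267/65), (92/65, 356/65), (-35/13, 85/13), (83/65, -781/65)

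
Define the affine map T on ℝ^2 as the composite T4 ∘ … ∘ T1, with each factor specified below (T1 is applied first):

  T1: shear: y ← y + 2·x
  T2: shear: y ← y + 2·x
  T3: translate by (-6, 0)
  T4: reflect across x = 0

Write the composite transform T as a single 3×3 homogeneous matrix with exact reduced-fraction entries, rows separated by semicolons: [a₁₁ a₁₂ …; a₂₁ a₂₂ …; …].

T = [-1 0 6; 4 1 0; 0 0 1]

T1 = [1 0 0; 2 1 0; 0 0 1]
T2·T1 = [1 0 0; 4 1 0; 0 0 1]
T3·…·T1 = [1 0 -6; 4 1 0; 0 0 1]
T4·…·T1 = [-1 0 6; 4 1 0; 0 0 1]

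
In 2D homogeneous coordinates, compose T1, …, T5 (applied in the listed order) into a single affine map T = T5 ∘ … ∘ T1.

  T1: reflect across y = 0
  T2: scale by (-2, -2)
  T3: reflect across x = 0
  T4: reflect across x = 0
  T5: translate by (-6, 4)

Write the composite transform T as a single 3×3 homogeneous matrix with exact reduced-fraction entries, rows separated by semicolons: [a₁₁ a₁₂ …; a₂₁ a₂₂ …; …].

T1 = [1 0 0; 0 -1 0; 0 0 1]
T2·T1 = [-2 0 0; 0 2 0; 0 0 1]
T3·…·T1 = [2 0 0; 0 2 0; 0 0 1]
T4·…·T1 = [-2 0 0; 0 2 0; 0 0 1]
T5·…·T1 = [-2 0 -6; 0 2 4; 0 0 1]

T = [-2 0 -6; 0 2 4; 0 0 1]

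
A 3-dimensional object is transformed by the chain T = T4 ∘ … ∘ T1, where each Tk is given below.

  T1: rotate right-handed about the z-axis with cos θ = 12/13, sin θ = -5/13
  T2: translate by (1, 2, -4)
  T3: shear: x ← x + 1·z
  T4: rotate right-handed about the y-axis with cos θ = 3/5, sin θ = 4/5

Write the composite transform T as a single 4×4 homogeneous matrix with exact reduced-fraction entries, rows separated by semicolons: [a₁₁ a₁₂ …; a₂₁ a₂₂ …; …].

T1 = [12/13 5/13 0 0; -5/13 12/13 0 0; 0 0 1 0; 0 0 0 1]
T2·T1 = [12/13 5/13 0 1; -5/13 12/13 0 2; 0 0 1 -4; 0 0 0 1]
T3·…·T1 = [12/13 5/13 1 -3; -5/13 12/13 0 2; 0 0 1 -4; 0 0 0 1]
T4·…·T1 = [36/65 3/13 7/5 -5; -5/13 12/13 0 2; -48/65 -4/13 -1/5 0; 0 0 0 1]

T = [36/65 3/13 7/5 -5; -5/13 12/13 0 2; -48/65 -4/13 -1/5 0; 0 0 0 1]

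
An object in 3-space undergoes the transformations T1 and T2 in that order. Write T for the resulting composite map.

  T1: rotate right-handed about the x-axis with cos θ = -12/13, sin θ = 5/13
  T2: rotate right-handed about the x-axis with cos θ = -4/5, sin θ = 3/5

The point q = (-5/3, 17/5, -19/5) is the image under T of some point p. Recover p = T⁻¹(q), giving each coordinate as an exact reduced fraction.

T1 = [1 0 0 0; 0 -12/13 -5/13 0; 0 5/13 -12/13 0; 0 0 0 1]
T2·T1 = [1 0 0 0; 0 33/65 56/65 0; 0 -56/65 33/65 0; 0 0 0 1]
det M = 1; M⁻¹ = [1 0 0 0; 0 33/65 -56/65 0; 0 56/65 33/65 0; 0 0 0 1]
M⁻¹ · (-5/3, 17/5, -19/5)ᵀ = (-5/3, 5, 1)ᵀ

p = (-5/3, 5, 1)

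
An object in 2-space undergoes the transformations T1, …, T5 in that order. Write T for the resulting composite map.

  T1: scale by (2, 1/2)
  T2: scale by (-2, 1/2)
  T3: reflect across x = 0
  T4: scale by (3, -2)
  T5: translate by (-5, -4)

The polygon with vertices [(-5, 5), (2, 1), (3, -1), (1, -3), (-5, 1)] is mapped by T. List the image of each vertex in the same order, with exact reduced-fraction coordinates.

T1 scale by (2, 1/2): (-5, 5) → (-10, 5/2); (2, 1) → (4, 1/2); (3, -1) → (6, -1/2); (1, -3) → (2, -3/2); (-5, 1) → (-10, 1/2)
T2 scale by (-2, 1/2): (-10, 5/2) → (20, 5/4); (4, 1/2) → (-8, 1/4); (6, -1/2) → (-12, -1/4); (2, -3/2) → (-4, -3/4); (-10, 1/2) → (20, 1/4)
T3 reflect across x = 0: (20, 5/4) → (-20, 5/4); (-8, 1/4) → (8, 1/4); (-12, -1/4) → (12, -1/4); (-4, -3/4) → (4, -3/4); (20, 1/4) → (-20, 1/4)
T4 scale by (3, -2): (-20, 5/4) → (-60, -5/2); (8, 1/4) → (24, -1/2); (12, -1/4) → (36, 1/2); (4, -3/4) → (12, 3/2); (-20, 1/4) → (-60, -1/2)
T5 translate by (-5, -4): (-60, -5/2) → (-65, -13/2); (24, -1/2) → (19, -9/2); (36, 1/2) → (31, -7/2); (12, 3/2) → (7, -5/2); (-60, -1/2) → (-65, -9/2)

image vertices: (-65, -13/2), (19, -9/2), (31, -7/2), (7, -5/2), (-65, -9/2)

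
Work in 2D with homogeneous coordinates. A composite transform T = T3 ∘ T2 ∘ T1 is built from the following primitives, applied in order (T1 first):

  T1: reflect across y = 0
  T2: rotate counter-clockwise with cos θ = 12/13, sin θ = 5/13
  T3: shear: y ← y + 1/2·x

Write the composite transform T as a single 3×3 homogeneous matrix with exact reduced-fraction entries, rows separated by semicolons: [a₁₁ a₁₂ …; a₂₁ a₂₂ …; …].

T = [12/13 5/13 0; 11/13 -19/26 0; 0 0 1]

T1 = [1 0 0; 0 -1 0; 0 0 1]
T2·T1 = [12/13 5/13 0; 5/13 -12/13 0; 0 0 1]
T3·…·T1 = [12/13 5/13 0; 11/13 -19/26 0; 0 0 1]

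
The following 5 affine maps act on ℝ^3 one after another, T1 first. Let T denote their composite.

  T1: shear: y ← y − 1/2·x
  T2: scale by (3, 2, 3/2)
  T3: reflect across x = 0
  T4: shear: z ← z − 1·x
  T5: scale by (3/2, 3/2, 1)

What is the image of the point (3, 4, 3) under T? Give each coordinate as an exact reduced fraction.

T1 shear: y ← y − 1/2·x: (3, 4, 3) → (3, 5/2, 3)
T2 scale by (3, 2, 3/2): (3, 5/2, 3) → (9, 5, 9/2)
T3 reflect across x = 0: (9, 5, 9/2) → (-9, 5, 9/2)
T4 shear: z ← z − 1·x: (-9, 5, 9/2) → (-9, 5, 27/2)
T5 scale by (3/2, 3/2, 1): (-9, 5, 27/2) → (-27/2, 15/2, 27/2)

T(p) = (-27/2, 15/2, 27/2)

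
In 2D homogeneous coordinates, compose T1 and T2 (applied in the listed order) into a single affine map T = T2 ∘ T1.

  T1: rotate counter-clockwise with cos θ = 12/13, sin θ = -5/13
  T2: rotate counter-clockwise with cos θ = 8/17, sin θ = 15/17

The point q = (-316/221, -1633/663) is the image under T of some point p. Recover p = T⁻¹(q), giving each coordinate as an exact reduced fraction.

p = (-8/3, -1)

T1 = [12/13 5/13 0; -5/13 12/13 0; 0 0 1]
T2·T1 = [171/221 -140/221 0; 140/221 171/221 0; 0 0 1]
det M = 1; M⁻¹ = [171/221 140/221 0; -140/221 171/221 0; 0 0 1]
M⁻¹ · (-316/221, -1633/663)ᵀ = (-8/3, -1)ᵀ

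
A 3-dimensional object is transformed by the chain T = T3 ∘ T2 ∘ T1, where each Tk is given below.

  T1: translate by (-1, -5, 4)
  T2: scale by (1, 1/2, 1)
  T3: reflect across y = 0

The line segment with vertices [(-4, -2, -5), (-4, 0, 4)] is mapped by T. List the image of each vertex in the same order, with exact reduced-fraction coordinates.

T1 translate by (-1, -5, 4): (-4, -2, -5) → (-5, -7, -1); (-4, 0, 4) → (-5, -5, 8)
T2 scale by (1, 1/2, 1): (-5, -7, -1) → (-5, -7/2, -1); (-5, -5, 8) → (-5, -5/2, 8)
T3 reflect across y = 0: (-5, -7/2, -1) → (-5, 7/2, -1); (-5, -5/2, 8) → (-5, 5/2, 8)

image vertices: (-5, 7/2, -1), (-5, 5/2, 8)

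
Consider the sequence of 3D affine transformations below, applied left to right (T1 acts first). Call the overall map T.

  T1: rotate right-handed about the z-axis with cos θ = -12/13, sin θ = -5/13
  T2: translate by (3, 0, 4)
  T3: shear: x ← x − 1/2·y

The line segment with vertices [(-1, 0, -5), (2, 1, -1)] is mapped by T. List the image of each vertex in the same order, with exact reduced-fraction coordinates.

image vertices: (97/26, 5/13, -1), (31/13, -22/13, 3)

T1 rotate right-handed about the z-axis with cos θ = -12/13, sin θ = -5/13: (-1, 0, -5) → (12/13, 5/13, -5); (2, 1, -1) → (-19/13, -22/13, -1)
T2 translate by (3, 0, 4): (12/13, 5/13, -5) → (51/13, 5/13, -1); (-19/13, -22/13, -1) → (20/13, -22/13, 3)
T3 shear: x ← x − 1/2·y: (51/13, 5/13, -1) → (97/26, 5/13, -1); (20/13, -22/13, 3) → (31/13, -22/13, 3)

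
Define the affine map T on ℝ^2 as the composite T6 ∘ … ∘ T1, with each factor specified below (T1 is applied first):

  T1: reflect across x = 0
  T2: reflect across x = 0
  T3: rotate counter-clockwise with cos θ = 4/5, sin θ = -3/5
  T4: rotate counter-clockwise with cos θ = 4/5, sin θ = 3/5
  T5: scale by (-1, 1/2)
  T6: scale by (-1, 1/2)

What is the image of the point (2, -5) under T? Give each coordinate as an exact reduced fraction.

T1 reflect across x = 0: (2, -5) → (-2, -5)
T2 reflect across x = 0: (-2, -5) → (2, -5)
T3 rotate counter-clockwise with cos θ = 4/5, sin θ = -3/5: (2, -5) → (-7/5, -26/5)
T4 rotate counter-clockwise with cos θ = 4/5, sin θ = 3/5: (-7/5, -26/5) → (2, -5)
T5 scale by (-1, 1/2): (2, -5) → (-2, -5/2)
T6 scale by (-1, 1/2): (-2, -5/2) → (2, -5/4)

T(p) = (2, -5/4)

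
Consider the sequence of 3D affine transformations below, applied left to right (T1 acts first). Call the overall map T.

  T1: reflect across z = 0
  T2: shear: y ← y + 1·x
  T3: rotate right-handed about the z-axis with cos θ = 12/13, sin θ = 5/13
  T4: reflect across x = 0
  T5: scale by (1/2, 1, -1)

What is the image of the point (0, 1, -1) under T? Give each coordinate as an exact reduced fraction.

T(p) = (5/26, 12/13, -1)

T1 reflect across z = 0: (0, 1, -1) → (0, 1, 1)
T2 shear: y ← y + 1·x: (0, 1, 1) → (0, 1, 1)
T3 rotate right-handed about the z-axis with cos θ = 12/13, sin θ = 5/13: (0, 1, 1) → (-5/13, 12/13, 1)
T4 reflect across x = 0: (-5/13, 12/13, 1) → (5/13, 12/13, 1)
T5 scale by (1/2, 1, -1): (5/13, 12/13, 1) → (5/26, 12/13, -1)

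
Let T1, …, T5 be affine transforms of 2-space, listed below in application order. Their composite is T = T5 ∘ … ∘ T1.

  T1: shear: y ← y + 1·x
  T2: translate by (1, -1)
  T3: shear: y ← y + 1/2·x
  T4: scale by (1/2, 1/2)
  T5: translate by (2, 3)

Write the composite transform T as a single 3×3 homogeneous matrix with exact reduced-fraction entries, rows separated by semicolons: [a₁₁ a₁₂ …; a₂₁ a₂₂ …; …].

T1 = [1 0 0; 1 1 0; 0 0 1]
T2·T1 = [1 0 1; 1 1 -1; 0 0 1]
T3·…·T1 = [1 0 1; 3/2 1 -1/2; 0 0 1]
T4·…·T1 = [1/2 0 1/2; 3/4 1/2 -1/4; 0 0 1]
T5·…·T1 = [1/2 0 5/2; 3/4 1/2 11/4; 0 0 1]

T = [1/2 0 5/2; 3/4 1/2 11/4; 0 0 1]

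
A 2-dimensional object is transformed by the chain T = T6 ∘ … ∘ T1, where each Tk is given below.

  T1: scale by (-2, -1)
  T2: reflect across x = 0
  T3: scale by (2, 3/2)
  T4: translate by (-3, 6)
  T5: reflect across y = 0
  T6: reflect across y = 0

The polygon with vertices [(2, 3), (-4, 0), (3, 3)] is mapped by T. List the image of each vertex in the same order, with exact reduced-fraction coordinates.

image vertices: (5, 3/2), (-19, 6), (9, 3/2)

T1 scale by (-2, -1): (2, 3) → (-4, -3); (-4, 0) → (8, 0); (3, 3) → (-6, -3)
T2 reflect across x = 0: (-4, -3) → (4, -3); (8, 0) → (-8, 0); (-6, -3) → (6, -3)
T3 scale by (2, 3/2): (4, -3) → (8, -9/2); (-8, 0) → (-16, 0); (6, -3) → (12, -9/2)
T4 translate by (-3, 6): (8, -9/2) → (5, 3/2); (-16, 0) → (-19, 6); (12, -9/2) → (9, 3/2)
T5 reflect across y = 0: (5, 3/2) → (5, -3/2); (-19, 6) → (-19, -6); (9, 3/2) → (9, -3/2)
T6 reflect across y = 0: (5, -3/2) → (5, 3/2); (-19, -6) → (-19, 6); (9, -3/2) → (9, 3/2)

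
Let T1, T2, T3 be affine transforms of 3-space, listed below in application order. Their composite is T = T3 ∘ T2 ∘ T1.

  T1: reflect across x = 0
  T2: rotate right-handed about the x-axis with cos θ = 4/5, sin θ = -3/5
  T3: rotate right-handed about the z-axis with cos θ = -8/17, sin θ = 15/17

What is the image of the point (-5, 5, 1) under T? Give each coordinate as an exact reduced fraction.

T1 reflect across x = 0: (-5, 5, 1) → (5, 5, 1)
T2 rotate right-handed about the x-axis with cos θ = 4/5, sin θ = -3/5: (5, 5, 1) → (5, 23/5, -11/5)
T3 rotate right-handed about the z-axis with cos θ = -8/17, sin θ = 15/17: (5, 23/5, -11/5) → (-109/17, 191/85, -11/5)

T(p) = (-109/17, 191/85, -11/5)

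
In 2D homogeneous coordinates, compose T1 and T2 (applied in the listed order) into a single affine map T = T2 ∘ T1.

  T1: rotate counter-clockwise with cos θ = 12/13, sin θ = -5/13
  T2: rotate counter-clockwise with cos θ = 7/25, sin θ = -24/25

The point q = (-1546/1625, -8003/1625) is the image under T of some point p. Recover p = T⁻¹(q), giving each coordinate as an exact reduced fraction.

p = (5, -2/5)

T1 = [12/13 5/13 0; -5/13 12/13 0; 0 0 1]
T2·T1 = [-36/325 323/325 0; -323/325 -36/325 0; 0 0 1]
det M = 1; M⁻¹ = [-36/325 -323/325 0; 323/325 -36/325 0; 0 0 1]
M⁻¹ · (-1546/1625, -8003/1625)ᵀ = (5, -2/5)ᵀ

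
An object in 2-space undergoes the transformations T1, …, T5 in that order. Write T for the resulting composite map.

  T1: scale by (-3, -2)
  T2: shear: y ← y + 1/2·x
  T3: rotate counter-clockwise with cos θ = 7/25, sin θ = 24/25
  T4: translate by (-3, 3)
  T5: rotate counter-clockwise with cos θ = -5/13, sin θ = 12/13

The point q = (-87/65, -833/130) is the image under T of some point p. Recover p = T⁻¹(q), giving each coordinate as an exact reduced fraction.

p = (0, -5/4)

T1 = [-3 0 0; 0 -2 0; 0 0 1]
T2·T1 = [-3 0 0; -3/2 -2 0; 0 0 1]
T3·…·T1 = [3/5 48/25 0; -33/10 -14/25 0; 0 0 1]
T4·…·T1 = [3/5 48/25 -3; -33/10 -14/25 3; 0 0 1]
T5·…·T1 = [183/65 -72/325 -21/13; 237/130 646/325 -51/13; 0 0 1]
det M = 6; M⁻¹ = [323/975 12/325 17/25; -79/260 61/130 27/20; 0 0 1]
M⁻¹ · (-87/65, -833/130)ᵀ = (0, -5/4)ᵀ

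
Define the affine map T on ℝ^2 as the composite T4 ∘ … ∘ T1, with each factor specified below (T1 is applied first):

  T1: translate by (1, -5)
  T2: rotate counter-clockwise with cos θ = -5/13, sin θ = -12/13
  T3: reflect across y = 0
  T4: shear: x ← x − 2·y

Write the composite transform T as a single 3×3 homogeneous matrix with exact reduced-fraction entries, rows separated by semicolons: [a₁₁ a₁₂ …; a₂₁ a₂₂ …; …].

T = [-29/13 2/13 -3; 12/13 5/13 -1; 0 0 1]

T1 = [1 0 1; 0 1 -5; 0 0 1]
T2·T1 = [-5/13 12/13 -5; -12/13 -5/13 1; 0 0 1]
T3·…·T1 = [-5/13 12/13 -5; 12/13 5/13 -1; 0 0 1]
T4·…·T1 = [-29/13 2/13 -3; 12/13 5/13 -1; 0 0 1]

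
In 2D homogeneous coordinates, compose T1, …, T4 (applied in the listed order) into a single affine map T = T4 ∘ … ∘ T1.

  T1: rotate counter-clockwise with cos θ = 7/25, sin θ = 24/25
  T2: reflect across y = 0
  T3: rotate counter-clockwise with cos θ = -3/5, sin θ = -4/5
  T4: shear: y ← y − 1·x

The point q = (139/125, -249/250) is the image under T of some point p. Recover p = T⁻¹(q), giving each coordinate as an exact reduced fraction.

T1 = [7/25 -24/25 0; 24/25 7/25 0; 0 0 1]
T2·T1 = [7/25 -24/25 0; -24/25 -7/25 0; 0 0 1]
T3·…·T1 = [-117/125 44/125 0; 44/125 117/125 0; 0 0 1]
T4·…·T1 = [-117/125 44/125 0; 161/125 73/125 0; 0 0 1]
det M = -1; M⁻¹ = [-73/125 44/125 0; 161/125 117/125 0; 0 0 1]
M⁻¹ · (139/125, -249/250)ᵀ = (-1, 1/2)ᵀ

p = (-1, 1/2)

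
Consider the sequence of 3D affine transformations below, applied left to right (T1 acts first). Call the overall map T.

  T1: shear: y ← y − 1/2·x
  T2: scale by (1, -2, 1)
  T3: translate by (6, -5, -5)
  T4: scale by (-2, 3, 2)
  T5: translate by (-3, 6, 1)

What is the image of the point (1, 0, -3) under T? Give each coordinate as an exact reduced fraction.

T(p) = (-17, -6, -15)

T1 shear: y ← y − 1/2·x: (1, 0, -3) → (1, -1/2, -3)
T2 scale by (1, -2, 1): (1, -1/2, -3) → (1, 1, -3)
T3 translate by (6, -5, -5): (1, 1, -3) → (7, -4, -8)
T4 scale by (-2, 3, 2): (7, -4, -8) → (-14, -12, -16)
T5 translate by (-3, 6, 1): (-14, -12, -16) → (-17, -6, -15)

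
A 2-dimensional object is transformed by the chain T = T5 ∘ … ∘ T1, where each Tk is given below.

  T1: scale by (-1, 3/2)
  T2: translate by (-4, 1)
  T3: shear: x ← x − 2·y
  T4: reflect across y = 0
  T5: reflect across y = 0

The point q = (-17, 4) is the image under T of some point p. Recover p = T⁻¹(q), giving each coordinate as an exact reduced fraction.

p = (5, 2)

T1 = [-1 0 0; 0 3/2 0; 0 0 1]
T2·T1 = [-1 0 -4; 0 3/2 1; 0 0 1]
T3·…·T1 = [-1 -3 -6; 0 3/2 1; 0 0 1]
T4·…·T1 = [-1 -3 -6; 0 -3/2 -1; 0 0 1]
T5·…·T1 = [-1 -3 -6; 0 3/2 1; 0 0 1]
det M = -3/2; M⁻¹ = [-1 -2 -4; 0 2/3 -2/3; 0 0 1]
M⁻¹ · (-17, 4)ᵀ = (5, 2)ᵀ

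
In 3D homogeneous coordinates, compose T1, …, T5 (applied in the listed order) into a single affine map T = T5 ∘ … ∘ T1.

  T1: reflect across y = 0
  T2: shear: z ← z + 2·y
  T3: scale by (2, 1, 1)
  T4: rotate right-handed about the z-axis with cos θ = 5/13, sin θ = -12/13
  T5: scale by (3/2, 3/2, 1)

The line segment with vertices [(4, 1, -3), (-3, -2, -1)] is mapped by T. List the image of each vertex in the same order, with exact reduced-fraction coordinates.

T1 reflect across y = 0: (4, 1, -3) → (4, -1, -3); (-3, -2, -1) → (-3, 2, -1)
T2 shear: z ← z + 2·y: (4, -1, -3) → (4, -1, -5); (-3, 2, -1) → (-3, 2, 3)
T3 scale by (2, 1, 1): (4, -1, -5) → (8, -1, -5); (-3, 2, 3) → (-6, 2, 3)
T4 rotate right-handed about the z-axis with cos θ = 5/13, sin θ = -12/13: (8, -1, -5) → (28/13, -101/13, -5); (-6, 2, 3) → (-6/13, 82/13, 3)
T5 scale by (3/2, 3/2, 1): (28/13, -101/13, -5) → (42/13, -303/26, -5); (-6/13, 82/13, 3) → (-9/13, 123/13, 3)

image vertices: (42/13, -303/26, -5), (-9/13, 123/13, 3)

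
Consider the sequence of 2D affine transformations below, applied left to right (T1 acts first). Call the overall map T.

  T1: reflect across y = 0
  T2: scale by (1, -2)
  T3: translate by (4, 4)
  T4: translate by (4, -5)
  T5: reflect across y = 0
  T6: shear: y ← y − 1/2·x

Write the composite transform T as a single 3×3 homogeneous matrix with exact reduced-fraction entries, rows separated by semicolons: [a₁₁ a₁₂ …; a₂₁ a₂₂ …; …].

T1 = [1 0 0; 0 -1 0; 0 0 1]
T2·T1 = [1 0 0; 0 2 0; 0 0 1]
T3·…·T1 = [1 0 4; 0 2 4; 0 0 1]
T4·…·T1 = [1 0 8; 0 2 -1; 0 0 1]
T5·…·T1 = [1 0 8; 0 -2 1; 0 0 1]
T6·…·T1 = [1 0 8; -1/2 -2 -3; 0 0 1]

T = [1 0 8; -1/2 -2 -3; 0 0 1]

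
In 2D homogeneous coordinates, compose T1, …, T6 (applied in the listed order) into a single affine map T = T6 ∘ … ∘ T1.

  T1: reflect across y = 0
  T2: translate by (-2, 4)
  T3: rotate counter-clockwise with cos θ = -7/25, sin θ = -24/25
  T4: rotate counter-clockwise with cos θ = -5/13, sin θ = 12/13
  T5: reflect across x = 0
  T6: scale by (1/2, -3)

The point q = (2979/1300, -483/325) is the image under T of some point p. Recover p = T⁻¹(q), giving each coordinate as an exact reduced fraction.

p = (-5/2, 3)

T1 = [1 0 0; 0 -1 0; 0 0 1]
T2·T1 = [1 0 -2; 0 -1 4; 0 0 1]
T3·…·T1 = [-7/25 -24/25 22/5; -24/25 7/25 4/5; 0 0 1]
T4·…·T1 = [323/325 36/325 -158/65; 36/325 -323/325 244/65; 0 0 1]
T5·…·T1 = [-323/325 -36/325 158/65; 36/325 -323/325 244/65; 0 0 1]
T6·…·T1 = [-323/650 -18/325 79/65; -108/325 969/325 -732/65; 0 0 1]
det M = -3/2; M⁻¹ = [-646/325 -12/325 2; -72/325 323/975 4; 0 0 1]
M⁻¹ · (2979/1300, -483/325)ᵀ = (-5/2, 3)ᵀ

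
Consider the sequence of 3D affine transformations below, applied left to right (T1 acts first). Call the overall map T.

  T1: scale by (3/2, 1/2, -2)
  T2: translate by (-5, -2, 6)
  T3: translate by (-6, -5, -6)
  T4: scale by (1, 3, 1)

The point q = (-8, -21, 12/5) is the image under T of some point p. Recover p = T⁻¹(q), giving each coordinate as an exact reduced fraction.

T1 = [3/2 0 0 0; 0 1/2 0 0; 0 0 -2 0; 0 0 0 1]
T2·T1 = [3/2 0 0 -5; 0 1/2 0 -2; 0 0 -2 6; 0 0 0 1]
T3·…·T1 = [3/2 0 0 -11; 0 1/2 0 -7; 0 0 -2 0; 0 0 0 1]
T4·…·T1 = [3/2 0 0 -11; 0 3/2 0 -21; 0 0 -2 0; 0 0 0 1]
det M = -9/2; M⁻¹ = [2/3 0 0 22/3; 0 2/3 0 14; 0 0 -1/2 0; 0 0 0 1]
M⁻¹ · (-8, -21, 12/5)ᵀ = (2, 0, -6/5)ᵀ

p = (2, 0, -6/5)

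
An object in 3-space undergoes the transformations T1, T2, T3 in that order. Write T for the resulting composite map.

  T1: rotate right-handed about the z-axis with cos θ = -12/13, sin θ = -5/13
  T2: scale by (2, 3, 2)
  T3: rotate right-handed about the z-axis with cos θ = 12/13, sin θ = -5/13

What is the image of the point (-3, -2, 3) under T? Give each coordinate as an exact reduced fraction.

T(p) = (93/13, 88/13, 6)

T1 rotate right-handed about the z-axis with cos θ = -12/13, sin θ = -5/13: (-3, -2, 3) → (2, 3, 3)
T2 scale by (2, 3, 2): (2, 3, 3) → (4, 9, 6)
T3 rotate right-handed about the z-axis with cos θ = 12/13, sin θ = -5/13: (4, 9, 6) → (93/13, 88/13, 6)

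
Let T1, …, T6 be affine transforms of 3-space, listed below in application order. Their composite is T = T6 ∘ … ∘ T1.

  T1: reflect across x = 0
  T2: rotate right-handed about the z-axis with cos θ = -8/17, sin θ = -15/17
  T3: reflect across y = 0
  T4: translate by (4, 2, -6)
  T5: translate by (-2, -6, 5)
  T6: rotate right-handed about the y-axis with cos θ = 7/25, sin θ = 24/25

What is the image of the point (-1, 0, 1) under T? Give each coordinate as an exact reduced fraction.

T1 reflect across x = 0: (-1, 0, 1) → (1, 0, 1)
T2 rotate right-handed about the z-axis with cos θ = -8/17, sin θ = -15/17: (1, 0, 1) → (-8/17, -15/17, 1)
T3 reflect across y = 0: (-8/17, -15/17, 1) → (-8/17, 15/17, 1)
T4 translate by (4, 2, -6): (-8/17, 15/17, 1) → (60/17, 49/17, -5)
T5 translate by (-2, -6, 5): (60/17, 49/17, -5) → (26/17, -53/17, 0)
T6 rotate right-handed about the y-axis with cos θ = 7/25, sin θ = 24/25: (26/17, -53/17, 0) → (182/425, -53/17, -624/425)

T(p) = (182/425, -53/17, -624/425)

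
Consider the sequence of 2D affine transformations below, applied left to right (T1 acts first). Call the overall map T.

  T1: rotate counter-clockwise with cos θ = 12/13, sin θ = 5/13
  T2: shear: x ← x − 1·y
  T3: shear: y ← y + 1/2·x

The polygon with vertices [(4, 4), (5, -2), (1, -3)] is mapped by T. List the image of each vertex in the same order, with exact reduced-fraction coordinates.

T1 rotate counter-clockwise with cos θ = 12/13, sin θ = 5/13: (4, 4) → (28/13, 68/13); (5, -2) → (70/13, 1/13); (1, -3) → (27/13, -31/13)
T2 shear: x ← x − 1·y: (28/13, 68/13) → (-40/13, 68/13); (70/13, 1/13) → (69/13, 1/13); (27/13, -31/13) → (58/13, -31/13)
T3 shear: y ← y + 1/2·x: (-40/13, 68/13) → (-40/13, 48/13); (69/13, 1/13) → (69/13, 71/26); (58/13, -31/13) → (58/13, -2/13)

image vertices: (-40/13, 48/13), (69/13, 71/26), (58/13, -2/13)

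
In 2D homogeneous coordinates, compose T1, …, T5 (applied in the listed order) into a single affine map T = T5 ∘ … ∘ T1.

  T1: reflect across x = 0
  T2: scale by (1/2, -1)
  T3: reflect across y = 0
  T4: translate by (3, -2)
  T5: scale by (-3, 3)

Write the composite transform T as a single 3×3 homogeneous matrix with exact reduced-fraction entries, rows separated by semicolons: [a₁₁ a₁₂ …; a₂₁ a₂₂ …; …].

T1 = [-1 0 0; 0 1 0; 0 0 1]
T2·T1 = [-1/2 0 0; 0 -1 0; 0 0 1]
T3·…·T1 = [-1/2 0 0; 0 1 0; 0 0 1]
T4·…·T1 = [-1/2 0 3; 0 1 -2; 0 0 1]
T5·…·T1 = [3/2 0 -9; 0 3 -6; 0 0 1]

T = [3/2 0 -9; 0 3 -6; 0 0 1]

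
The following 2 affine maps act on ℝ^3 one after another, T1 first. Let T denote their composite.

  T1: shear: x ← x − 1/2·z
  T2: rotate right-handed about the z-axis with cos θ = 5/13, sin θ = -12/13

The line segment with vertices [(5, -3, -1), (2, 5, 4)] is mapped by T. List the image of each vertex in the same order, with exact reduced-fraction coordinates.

T1 shear: x ← x − 1/2·z: (5, -3, -1) → (11/2, -3, -1); (2, 5, 4) → (0, 5, 4)
T2 rotate right-handed about the z-axis with cos θ = 5/13, sin θ = -12/13: (11/2, -3, -1) → (-17/26, -81/13, -1); (0, 5, 4) → (60/13, 25/13, 4)

image vertices: (-17/26, -81/13, -1), (60/13, 25/13, 4)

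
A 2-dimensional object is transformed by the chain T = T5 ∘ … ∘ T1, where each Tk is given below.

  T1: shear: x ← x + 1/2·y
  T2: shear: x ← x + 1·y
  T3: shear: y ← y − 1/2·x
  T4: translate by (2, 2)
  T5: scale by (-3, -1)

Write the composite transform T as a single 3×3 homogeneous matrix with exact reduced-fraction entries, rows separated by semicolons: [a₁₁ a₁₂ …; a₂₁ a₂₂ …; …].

T = [-3 -9/2 -6; 1/2 -1/4 -2; 0 0 1]

T1 = [1 1/2 0; 0 1 0; 0 0 1]
T2·T1 = [1 3/2 0; 0 1 0; 0 0 1]
T3·…·T1 = [1 3/2 0; -1/2 1/4 0; 0 0 1]
T4·…·T1 = [1 3/2 2; -1/2 1/4 2; 0 0 1]
T5·…·T1 = [-3 -9/2 -6; 1/2 -1/4 -2; 0 0 1]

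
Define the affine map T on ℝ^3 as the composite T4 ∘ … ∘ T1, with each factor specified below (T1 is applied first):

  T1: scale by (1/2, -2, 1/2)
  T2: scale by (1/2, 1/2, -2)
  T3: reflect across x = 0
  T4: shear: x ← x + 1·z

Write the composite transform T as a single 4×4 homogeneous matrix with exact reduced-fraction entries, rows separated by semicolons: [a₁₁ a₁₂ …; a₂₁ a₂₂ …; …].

T1 = [1/2 0 0 0; 0 -2 0 0; 0 0 1/2 0; 0 0 0 1]
T2·T1 = [1/4 0 0 0; 0 -1 0 0; 0 0 -1 0; 0 0 0 1]
T3·…·T1 = [-1/4 0 0 0; 0 -1 0 0; 0 0 -1 0; 0 0 0 1]
T4·…·T1 = [-1/4 0 -1 0; 0 -1 0 0; 0 0 -1 0; 0 0 0 1]

T = [-1/4 0 -1 0; 0 -1 0 0; 0 0 -1 0; 0 0 0 1]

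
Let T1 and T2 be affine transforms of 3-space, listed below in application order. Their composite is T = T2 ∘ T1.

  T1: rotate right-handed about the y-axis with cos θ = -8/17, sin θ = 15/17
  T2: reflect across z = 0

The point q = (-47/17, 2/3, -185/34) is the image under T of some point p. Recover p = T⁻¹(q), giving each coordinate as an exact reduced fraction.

p = (-7/2, 2/3, -5)

T1 = [-8/17 0 15/17 0; 0 1 0 0; -15/17 0 -8/17 0; 0 0 0 1]
T2·T1 = [-8/17 0 15/17 0; 0 1 0 0; 15/17 0 8/17 0; 0 0 0 1]
det M = -1; M⁻¹ = [-8/17 0 15/17 0; 0 1 0 0; 15/17 0 8/17 0; 0 0 0 1]
M⁻¹ · (-47/17, 2/3, -185/34)ᵀ = (-7/2, 2/3, -5)ᵀ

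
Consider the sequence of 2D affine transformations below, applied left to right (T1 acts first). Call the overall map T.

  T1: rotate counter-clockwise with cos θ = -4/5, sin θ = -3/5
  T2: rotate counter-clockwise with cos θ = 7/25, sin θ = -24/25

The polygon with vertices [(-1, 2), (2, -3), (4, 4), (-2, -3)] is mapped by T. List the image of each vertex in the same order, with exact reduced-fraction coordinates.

image vertices: (-2/5, -11/5), (1/5, 18/5), (-28/5, -4/5), (17/5, 6/5)

T1 rotate counter-clockwise with cos θ = -4/5, sin θ = -3/5: (-1, 2) → (2, -1); (2, -3) → (-17/5, 6/5); (4, 4) → (-4/5, -28/5); (-2, -3) → (-1/5, 18/5)
T2 rotate counter-clockwise with cos θ = 7/25, sin θ = -24/25: (2, -1) → (-2/5, -11/5); (-17/5, 6/5) → (1/5, 18/5); (-4/5, -28/5) → (-28/5, -4/5); (-1/5, 18/5) → (17/5, 6/5)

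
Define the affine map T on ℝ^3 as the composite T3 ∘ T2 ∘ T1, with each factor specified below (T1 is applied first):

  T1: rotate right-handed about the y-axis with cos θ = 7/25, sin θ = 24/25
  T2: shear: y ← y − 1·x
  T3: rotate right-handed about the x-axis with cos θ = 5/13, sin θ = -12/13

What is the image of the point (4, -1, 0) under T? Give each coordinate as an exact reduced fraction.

T1 rotate right-handed about the y-axis with cos θ = 7/25, sin θ = 24/25: (4, -1, 0) → (28/25, -1, -96/25)
T2 shear: y ← y − 1·x: (28/25, -1, -96/25) → (28/25, -53/25, -96/25)
T3 rotate right-handed about the x-axis with cos θ = 5/13, sin θ = -12/13: (28/25, -53/25, -96/25) → (28/25, -109/25, 12/25)

T(p) = (28/25, -109/25, 12/25)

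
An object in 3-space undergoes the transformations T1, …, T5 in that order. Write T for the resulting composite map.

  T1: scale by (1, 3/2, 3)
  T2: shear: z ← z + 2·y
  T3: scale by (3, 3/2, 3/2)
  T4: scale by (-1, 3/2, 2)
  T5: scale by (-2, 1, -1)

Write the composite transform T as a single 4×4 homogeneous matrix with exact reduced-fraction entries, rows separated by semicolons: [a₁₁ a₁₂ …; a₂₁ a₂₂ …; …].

T = [6 0 0 0; 0 27/8 0 0; 0 -9 -9 0; 0 0 0 1]

T1 = [1 0 0 0; 0 3/2 0 0; 0 0 3 0; 0 0 0 1]
T2·T1 = [1 0 0 0; 0 3/2 0 0; 0 3 3 0; 0 0 0 1]
T3·…·T1 = [3 0 0 0; 0 9/4 0 0; 0 9/2 9/2 0; 0 0 0 1]
T4·…·T1 = [-3 0 0 0; 0 27/8 0 0; 0 9 9 0; 0 0 0 1]
T5·…·T1 = [6 0 0 0; 0 27/8 0 0; 0 -9 -9 0; 0 0 0 1]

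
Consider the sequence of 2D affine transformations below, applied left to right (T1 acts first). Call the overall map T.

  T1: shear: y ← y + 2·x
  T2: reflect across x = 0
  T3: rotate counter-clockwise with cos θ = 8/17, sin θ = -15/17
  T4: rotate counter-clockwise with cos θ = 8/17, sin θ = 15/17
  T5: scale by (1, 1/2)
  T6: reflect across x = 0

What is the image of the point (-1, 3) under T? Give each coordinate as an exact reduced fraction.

T1 shear: y ← y + 2·x: (-1, 3) → (-1, 1)
T2 reflect across x = 0: (-1, 1) → (1, 1)
T3 rotate counter-clockwise with cos θ = 8/17, sin θ = -15/17: (1, 1) → (23/17, -7/17)
T4 rotate counter-clockwise with cos θ = 8/17, sin θ = 15/17: (23/17, -7/17) → (1, 1)
T5 scale by (1, 1/2): (1, 1) → (1, 1/2)
T6 reflect across x = 0: (1, 1/2) → (-1, 1/2)

T(p) = (-1, 1/2)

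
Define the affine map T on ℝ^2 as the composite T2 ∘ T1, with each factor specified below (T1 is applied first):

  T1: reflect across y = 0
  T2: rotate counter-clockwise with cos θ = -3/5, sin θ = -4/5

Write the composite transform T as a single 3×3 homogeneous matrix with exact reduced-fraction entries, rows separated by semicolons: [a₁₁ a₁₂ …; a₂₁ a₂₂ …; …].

T = [-3/5 -4/5 0; -4/5 3/5 0; 0 0 1]

T1 = [1 0 0; 0 -1 0; 0 0 1]
T2·T1 = [-3/5 -4/5 0; -4/5 3/5 0; 0 0 1]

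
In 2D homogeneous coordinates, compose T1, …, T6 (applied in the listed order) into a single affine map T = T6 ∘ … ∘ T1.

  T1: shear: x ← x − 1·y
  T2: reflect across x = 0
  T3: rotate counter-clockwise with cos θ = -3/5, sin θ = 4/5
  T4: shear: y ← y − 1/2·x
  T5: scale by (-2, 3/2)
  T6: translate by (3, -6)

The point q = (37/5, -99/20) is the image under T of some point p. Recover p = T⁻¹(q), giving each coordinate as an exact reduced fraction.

p = (1, 2)

T1 = [1 -1 0; 0 1 0; 0 0 1]
T2·T1 = [-1 1 0; 0 1 0; 0 0 1]
T3·…·T1 = [3/5 -7/5 0; -4/5 1/5 0; 0 0 1]
T4·…·T1 = [3/5 -7/5 0; -11/10 9/10 0; 0 0 1]
T5·…·T1 = [-6/5 14/5 0; -33/20 27/20 0; 0 0 1]
T6·…·T1 = [-6/5 14/5 3; -33/20 27/20 -6; 0 0 1]
det M = 3; M⁻¹ = [9/20 -14/15 -139/20; 11/20 -2/5 -81/20; 0 0 1]
M⁻¹ · (37/5, -99/20)ᵀ = (1, 2)ᵀ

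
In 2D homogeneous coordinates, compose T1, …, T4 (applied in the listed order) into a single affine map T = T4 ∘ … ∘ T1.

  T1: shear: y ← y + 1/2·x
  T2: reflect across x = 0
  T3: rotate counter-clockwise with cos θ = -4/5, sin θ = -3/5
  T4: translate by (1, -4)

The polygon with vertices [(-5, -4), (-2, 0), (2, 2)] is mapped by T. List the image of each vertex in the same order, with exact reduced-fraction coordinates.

T1 shear: y ← y + 1/2·x: (-5, -4) → (-5, -13/2); (-2, 0) → (-2, -1); (2, 2) → (2, 3)
T2 reflect across x = 0: (-5, -13/2) → (5, -13/2); (-2, -1) → (2, -1); (2, 3) → (-2, 3)
T3 rotate counter-clockwise with cos θ = -4/5, sin θ = -3/5: (5, -13/2) → (-79/10, 11/5); (2, -1) → (-11/5, -2/5); (-2, 3) → (17/5, -6/5)
T4 translate by (1, -4): (-79/10, 11/5) → (-69/10, -9/5); (-11/5, -2/5) → (-6/5, -22/5); (17/5, -6/5) → (22/5, -26/5)

image vertices: (-69/10, -9/5), (-6/5, -22/5), (22/5, -26/5)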